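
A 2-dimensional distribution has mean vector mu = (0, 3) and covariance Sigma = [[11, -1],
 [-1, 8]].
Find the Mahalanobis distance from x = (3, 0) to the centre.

Step 1 — centre the observation: (x - mu) = (3, -3).

Step 2 — invert Sigma. det(Sigma) = 11·8 - (-1)² = 87.
  Sigma^{-1} = (1/det) · [[d, -b], [-b, a]] = [[0.092, 0.0115],
 [0.0115, 0.1264]].

Step 3 — form the quadratic (x - mu)^T · Sigma^{-1} · (x - mu):
  Sigma^{-1} · (x - mu) = (0.2414, -0.3448).
  (x - mu)^T · [Sigma^{-1} · (x - mu)] = (3)·(0.2414) + (-3)·(-0.3448) = 1.7586.

Step 4 — take square root: d = √(1.7586) ≈ 1.3261.

d(x, mu) = √(1.7586) ≈ 1.3261


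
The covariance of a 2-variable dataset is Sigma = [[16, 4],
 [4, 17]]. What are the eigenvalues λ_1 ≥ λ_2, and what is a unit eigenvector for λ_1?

Step 1 — characteristic polynomial of 2×2 Sigma:
  det(Sigma - λI) = λ² - trace · λ + det = 0.
  trace = 16 + 17 = 33, det = 16·17 - (4)² = 256.
Step 2 — discriminant:
  Δ = trace² - 4·det = 1089 - 1024 = 65.
Step 3 — eigenvalues:
  λ = (trace ± √Δ)/2 = (33 ± 8.0623)/2,
  λ_1 = 20.5311,  λ_2 = 12.4689.

Step 4 — unit eigenvector for λ_1: solve (Sigma - λ_1 I)v = 0. First row:
  (16 - 20.5311)·v_x + (4)·v_y = 0, i.e. (-4.5311)·v_x + (4)·v_y = 0,
  so v ∝ (b, λ_1 - a) = (4, 4.5311) = u.
  ||u|| = √((4)² + (4.5311)²) = √(36.5311) ≈ 6.0441,
  v_1 = u/||u|| ≈ (0.6618, 0.7497) (||v_1|| = 1).

λ_1 = 20.5311,  λ_2 = 12.4689;  v_1 ≈ (0.6618, 0.7497)


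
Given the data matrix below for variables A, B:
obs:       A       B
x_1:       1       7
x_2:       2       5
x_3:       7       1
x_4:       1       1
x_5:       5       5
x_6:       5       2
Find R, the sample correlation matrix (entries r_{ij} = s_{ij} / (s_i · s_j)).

Step 1 — column means:
  mean(A) = (1 + 2 + 7 + 1 + 5 + 5) / 6 = 21/6 = 3.5
  mean(B) = (7 + 5 + 1 + 1 + 5 + 2) / 6 = 21/6 = 3.5

Step 2 — sample variances and covariances s[i,j] = (1/(n-1)) · Σ_k (x_{k,i} - mean_i) · (x_{k,j} - mean_j), with n-1 = 5:
  s[A,A] = ((-2.5)·(-2.5) + (-1.5)·(-1.5) + (3.5)·(3.5) + (-2.5)·(-2.5) + (1.5)·(1.5) + (1.5)·(1.5)) / 5 = 31.5/5 = 6.3
  s[A,B] = ((-2.5)·(3.5) + (-1.5)·(1.5) + (3.5)·(-2.5) + (-2.5)·(-2.5) + (1.5)·(1.5) + (1.5)·(-1.5)) / 5 = -13.5/5 = -2.7
  s[B,B] = ((3.5)·(3.5) + (1.5)·(1.5) + (-2.5)·(-2.5) + (-2.5)·(-2.5) + (1.5)·(1.5) + (-1.5)·(-1.5)) / 5 = 31.5/5 = 6.3
  Sample standard deviations s_i = √(s[i,i]):
  s(A) = √(6.3) = 2.51
  s(B) = √(6.3) = 2.51

Step 3 — r_{ij} = s_{ij} / (s_i · s_j):
  r[A,A] = 1 (diagonal).
  r[A,B] = -2.7 / (2.51 · 2.51) = -2.7 / 6.3 = -0.4286
  r[B,B] = 1 (diagonal).

R is symmetric with unit diagonal. Assembling:

R = [[1, -0.4286],
 [-0.4286, 1]]


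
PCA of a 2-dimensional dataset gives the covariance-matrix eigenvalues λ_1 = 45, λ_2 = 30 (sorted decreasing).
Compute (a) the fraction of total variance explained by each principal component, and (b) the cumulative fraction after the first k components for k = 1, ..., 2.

Step 1 — total variance = trace(Sigma) = Σ λ_i = 45 + 30 = 75.

Step 2 — fraction explained by component i = λ_i / Σ λ:
  PC1: 45/75 = 0.6
  PC2: 30/75 = 0.4

Step 3 — cumulative fraction after k components = (λ_1 + ... + λ_k) / Σ λ:
  k = 1: 45/75 = 0.6
  k = 2: (45 + 30)/75 = 75/75 = 1

Summary (fraction, with percent):

explained: PC1 0.6 (60%), PC2 0.4 (40%);  cumulative: 0.6, 1


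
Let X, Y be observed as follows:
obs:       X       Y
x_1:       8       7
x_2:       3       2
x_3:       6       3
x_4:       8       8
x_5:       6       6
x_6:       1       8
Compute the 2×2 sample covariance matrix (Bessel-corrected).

Step 1 — column means:
  mean(X) = (8 + 3 + 6 + 8 + 6 + 1) / 6 = 32/6 = 5.3333
  mean(Y) = (7 + 2 + 3 + 8 + 6 + 8) / 6 = 34/6 = 5.6667

Step 2 — sample covariance S[i,j] = (1/(n-1)) · Σ_k (x_{k,i} - mean_i) · (x_{k,j} - mean_j), with n-1 = 5.
  S[X,X] = ((2.6667)·(2.6667) + (-2.3333)·(-2.3333) + (0.6667)·(0.6667) + (2.6667)·(2.6667) + (0.6667)·(0.6667) + (-4.3333)·(-4.3333)) / 5 = 39.3333/5 = 7.8667
  S[X,Y] = ((2.6667)·(1.3333) + (-2.3333)·(-3.6667) + (0.6667)·(-2.6667) + (2.6667)·(2.3333) + (0.6667)·(0.3333) + (-4.3333)·(2.3333)) / 5 = 6.6667/5 = 1.3333
  S[Y,Y] = ((1.3333)·(1.3333) + (-3.6667)·(-3.6667) + (-2.6667)·(-2.6667) + (2.3333)·(2.3333) + (0.3333)·(0.3333) + (2.3333)·(2.3333)) / 5 = 33.3333/5 = 6.6667

S is symmetric (S[j,i] = S[i,j]). Assembling:

S = [[7.8667, 1.3333],
 [1.3333, 6.6667]]


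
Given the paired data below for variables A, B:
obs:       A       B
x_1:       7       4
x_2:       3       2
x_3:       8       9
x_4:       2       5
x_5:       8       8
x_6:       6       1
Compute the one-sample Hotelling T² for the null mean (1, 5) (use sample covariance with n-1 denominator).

Step 1 — sample mean vector:
  mean(A) = (7 + 3 + 8 + 2 + 8 + 6) / 6 = 34/6 = 5.6667
  mean(B) = (4 + 2 + 9 + 5 + 8 + 1) / 6 = 29/6 = 4.8333
  x̄ = (5.6667, 4.8333),  deviation x̄ - mu_0 = (5.6667, 4.8333) - (1, 5) = (4.6667, -0.1667).

Step 2 — sample covariance matrix, S[i,j] = (1/(n-1)) · Σ_k (x_{k,i} - mean_i) · (x_{k,j} - mean_j), divisor n-1 = 5:
  S[A,A] = ((1.3333)·(1.3333) + (-2.6667)·(-2.6667) + (2.3333)·(2.3333) + (-3.6667)·(-3.6667) + (2.3333)·(2.3333) + (0.3333)·(0.3333)) / 5 = 33.3333/5 = 6.6667
  S[A,B] = ((1.3333)·(-0.8333) + (-2.6667)·(-2.8333) + (2.3333)·(4.1667) + (-3.6667)·(0.1667) + (2.3333)·(3.1667) + (0.3333)·(-3.8333)) / 5 = 21.6667/5 = 4.3333
  S[B,B] = ((-0.8333)·(-0.8333) + (-2.8333)·(-2.8333) + (4.1667)·(4.1667) + (0.1667)·(0.1667) + (3.1667)·(3.1667) + (-3.8333)·(-3.8333)) / 5 = 50.8333/5 = 10.1667
  S = [[6.6667, 4.3333],
 [4.3333, 10.1667]].

Step 3 — invert S. det(S) = 6.6667·10.1667 - (4.3333)² = 49.
  S^{-1} = (1/det) · [[d, -b], [-b, a]] = [[0.2075, -0.0884],
 [-0.0884, 0.1361]].

Step 4 — quadratic form (x̄ - mu_0)^T · S^{-1} · (x̄ - mu_0):
  S^{-1} · (x̄ - mu_0) = (0.983, -0.4354),
  (x̄ - mu_0)^T · [...] = (4.6667)·(0.983) + (-0.1667)·(-0.4354) = 4.6599.

Step 5 — scale by n: T² = 6 · 4.6599 = 27.9592.

T² ≈ 27.9592


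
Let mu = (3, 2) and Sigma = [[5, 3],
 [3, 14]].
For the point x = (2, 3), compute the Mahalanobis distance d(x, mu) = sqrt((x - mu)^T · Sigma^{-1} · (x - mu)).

Step 1 — centre the observation: (x - mu) = (-1, 1).

Step 2 — invert Sigma. det(Sigma) = 5·14 - (3)² = 61.
  Sigma^{-1} = (1/det) · [[d, -b], [-b, a]] = [[0.2295, -0.0492],
 [-0.0492, 0.082]].

Step 3 — form the quadratic (x - mu)^T · Sigma^{-1} · (x - mu):
  Sigma^{-1} · (x - mu) = (-0.2787, 0.1311).
  (x - mu)^T · [Sigma^{-1} · (x - mu)] = (-1)·(-0.2787) + (1)·(0.1311) = 0.4098.

Step 4 — take square root: d = √(0.4098) ≈ 0.6402.

d(x, mu) = √(0.4098) ≈ 0.6402


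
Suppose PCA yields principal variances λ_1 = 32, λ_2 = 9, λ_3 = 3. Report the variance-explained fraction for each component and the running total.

Step 1 — total variance = trace(Sigma) = Σ λ_i = 32 + 9 + 3 = 44.

Step 2 — fraction explained by component i = λ_i / Σ λ:
  PC1: 32/44 = 0.7273
  PC2: 9/44 = 0.2045
  PC3: 3/44 = 0.0682

Step 3 — cumulative fraction after k components = (λ_1 + ... + λ_k) / Σ λ:
  k = 1: 32/44 = 0.7273
  k = 2: (32 + 9)/44 = 41/44 = 0.9318
  k = 3: (32 + 9 + 3)/44 = 44/44 = 1

Summary (fraction, with percent):

explained: PC1 0.7273 (72.73%), PC2 0.2045 (20.45%), PC3 0.0682 (6.82%);  cumulative: 0.7273, 0.9318, 1


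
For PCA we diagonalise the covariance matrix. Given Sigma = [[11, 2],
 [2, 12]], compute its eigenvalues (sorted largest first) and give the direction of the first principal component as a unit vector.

Step 1 — characteristic polynomial of 2×2 Sigma:
  det(Sigma - λI) = λ² - trace · λ + det = 0.
  trace = 11 + 12 = 23, det = 11·12 - (2)² = 128.
Step 2 — discriminant:
  Δ = trace² - 4·det = 529 - 512 = 17.
Step 3 — eigenvalues:
  λ = (trace ± √Δ)/2 = (23 ± 4.1231)/2,
  λ_1 = 13.5616,  λ_2 = 9.4384.

Step 4 — unit eigenvector for λ_1: solve (Sigma - λ_1 I)v = 0. First row:
  (11 - 13.5616)·v_x + (2)·v_y = 0, i.e. (-2.5616)·v_x + (2)·v_y = 0,
  so v ∝ (b, λ_1 - a) = (2, 2.5616) = u.
  ||u|| = √((2)² + (2.5616)²) = √(10.5616) ≈ 3.2499,
  v_1 = u/||u|| ≈ (0.6154, 0.7882) (||v_1|| = 1).

λ_1 = 13.5616,  λ_2 = 9.4384;  v_1 ≈ (0.6154, 0.7882)


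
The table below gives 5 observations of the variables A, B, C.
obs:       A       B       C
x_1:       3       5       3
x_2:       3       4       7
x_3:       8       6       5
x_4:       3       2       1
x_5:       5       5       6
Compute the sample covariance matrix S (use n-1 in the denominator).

Step 1 — column means:
  mean(A) = (3 + 3 + 8 + 3 + 5) / 5 = 22/5 = 4.4
  mean(B) = (5 + 4 + 6 + 2 + 5) / 5 = 22/5 = 4.4
  mean(C) = (3 + 7 + 5 + 1 + 6) / 5 = 22/5 = 4.4

Step 2 — sample covariance S[i,j] = (1/(n-1)) · Σ_k (x_{k,i} - mean_i) · (x_{k,j} - mean_j), with n-1 = 4.
  S[A,A] = ((-1.4)·(-1.4) + (-1.4)·(-1.4) + (3.6)·(3.6) + (-1.4)·(-1.4) + (0.6)·(0.6)) / 4 = 19.2/4 = 4.8
  S[A,B] = ((-1.4)·(0.6) + (-1.4)·(-0.4) + (3.6)·(1.6) + (-1.4)·(-2.4) + (0.6)·(0.6)) / 4 = 9.2/4 = 2.3
  S[A,C] = ((-1.4)·(-1.4) + (-1.4)·(2.6) + (3.6)·(0.6) + (-1.4)·(-3.4) + (0.6)·(1.6)) / 4 = 6.2/4 = 1.55
  S[B,B] = ((0.6)·(0.6) + (-0.4)·(-0.4) + (1.6)·(1.6) + (-2.4)·(-2.4) + (0.6)·(0.6)) / 4 = 9.2/4 = 2.3
  S[B,C] = ((0.6)·(-1.4) + (-0.4)·(2.6) + (1.6)·(0.6) + (-2.4)·(-3.4) + (0.6)·(1.6)) / 4 = 8.2/4 = 2.05
  S[C,C] = ((-1.4)·(-1.4) + (2.6)·(2.6) + (0.6)·(0.6) + (-3.4)·(-3.4) + (1.6)·(1.6)) / 4 = 23.2/4 = 5.8

S is symmetric (S[j,i] = S[i,j]). Assembling:

S = [[4.8, 2.3, 1.55],
 [2.3, 2.3, 2.05],
 [1.55, 2.05, 5.8]]


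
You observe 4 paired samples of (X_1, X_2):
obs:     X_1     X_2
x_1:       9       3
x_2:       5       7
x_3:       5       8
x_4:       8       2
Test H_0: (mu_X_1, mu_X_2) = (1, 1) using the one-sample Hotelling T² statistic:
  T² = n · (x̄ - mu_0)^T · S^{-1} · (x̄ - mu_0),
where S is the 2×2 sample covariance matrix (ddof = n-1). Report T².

Step 1 — sample mean vector:
  mean(X_1) = (9 + 5 + 5 + 8) / 4 = 27/4 = 6.75
  mean(X_2) = (3 + 7 + 8 + 2) / 4 = 20/4 = 5
  x̄ = (6.75, 5),  deviation x̄ - mu_0 = (6.75, 5) - (1, 1) = (5.75, 4).

Step 2 — sample covariance matrix, S[i,j] = (1/(n-1)) · Σ_k (x_{k,i} - mean_i) · (x_{k,j} - mean_j), divisor n-1 = 3:
  S[X_1,X_1] = ((2.25)·(2.25) + (-1.75)·(-1.75) + (-1.75)·(-1.75) + (1.25)·(1.25)) / 3 = 12.75/3 = 4.25
  S[X_1,X_2] = ((2.25)·(-2) + (-1.75)·(2) + (-1.75)·(3) + (1.25)·(-3)) / 3 = -17/3 = -5.6667
  S[X_2,X_2] = ((-2)·(-2) + (2)·(2) + (3)·(3) + (-3)·(-3)) / 3 = 26/3 = 8.6667
  S = [[4.25, -5.6667],
 [-5.6667, 8.6667]].

Step 3 — invert S. det(S) = 4.25·8.6667 - (-5.6667)² = 4.7222.
  S^{-1} = (1/det) · [[d, -b], [-b, a]] = [[1.8353, 1.2],
 [1.2, 0.9]].

Step 4 — quadratic form (x̄ - mu_0)^T · S^{-1} · (x̄ - mu_0):
  S^{-1} · (x̄ - mu_0) = (15.3529, 10.5),
  (x̄ - mu_0)^T · [...] = (5.75)·(15.3529) + (4)·(10.5) = 130.2794.

Step 5 — scale by n: T² = 4 · 130.2794 = 521.1176.

T² ≈ 521.1176


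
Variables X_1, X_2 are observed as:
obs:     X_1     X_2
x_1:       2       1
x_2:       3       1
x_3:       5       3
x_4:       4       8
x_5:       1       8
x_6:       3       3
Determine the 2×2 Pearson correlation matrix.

Step 1 — column means:
  mean(X_1) = (2 + 3 + 5 + 4 + 1 + 3) / 6 = 18/6 = 3
  mean(X_2) = (1 + 1 + 3 + 8 + 8 + 3) / 6 = 24/6 = 4

Step 2 — sample variances and covariances s[i,j] = (1/(n-1)) · Σ_k (x_{k,i} - mean_i) · (x_{k,j} - mean_j), with n-1 = 5:
  s[X_1,X_1] = ((-1)·(-1) + (0)·(0) + (2)·(2) + (1)·(1) + (-2)·(-2) + (0)·(0)) / 5 = 10/5 = 2
  s[X_1,X_2] = ((-1)·(-3) + (0)·(-3) + (2)·(-1) + (1)·(4) + (-2)·(4) + (0)·(-1)) / 5 = -3/5 = -0.6
  s[X_2,X_2] = ((-3)·(-3) + (-3)·(-3) + (-1)·(-1) + (4)·(4) + (4)·(4) + (-1)·(-1)) / 5 = 52/5 = 10.4
  Sample standard deviations s_i = √(s[i,i]):
  s(X_1) = √(2) = 1.4142
  s(X_2) = √(10.4) = 3.2249

Step 3 — r_{ij} = s_{ij} / (s_i · s_j):
  r[X_1,X_1] = 1 (diagonal).
  r[X_1,X_2] = -0.6 / (1.4142 · 3.2249) = -0.6 / 4.5607 = -0.1316
  r[X_2,X_2] = 1 (diagonal).

R is symmetric with unit diagonal. Assembling:

R = [[1, -0.1316],
 [-0.1316, 1]]


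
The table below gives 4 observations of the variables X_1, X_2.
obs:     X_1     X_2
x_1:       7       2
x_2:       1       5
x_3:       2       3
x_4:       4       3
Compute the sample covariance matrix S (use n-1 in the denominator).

Step 1 — column means:
  mean(X_1) = (7 + 1 + 2 + 4) / 4 = 14/4 = 3.5
  mean(X_2) = (2 + 5 + 3 + 3) / 4 = 13/4 = 3.25

Step 2 — sample covariance S[i,j] = (1/(n-1)) · Σ_k (x_{k,i} - mean_i) · (x_{k,j} - mean_j), with n-1 = 3.
  S[X_1,X_1] = ((3.5)·(3.5) + (-2.5)·(-2.5) + (-1.5)·(-1.5) + (0.5)·(0.5)) / 3 = 21/3 = 7
  S[X_1,X_2] = ((3.5)·(-1.25) + (-2.5)·(1.75) + (-1.5)·(-0.25) + (0.5)·(-0.25)) / 3 = -8.5/3 = -2.8333
  S[X_2,X_2] = ((-1.25)·(-1.25) + (1.75)·(1.75) + (-0.25)·(-0.25) + (-0.25)·(-0.25)) / 3 = 4.75/3 = 1.5833

S is symmetric (S[j,i] = S[i,j]). Assembling:

S = [[7, -2.8333],
 [-2.8333, 1.5833]]


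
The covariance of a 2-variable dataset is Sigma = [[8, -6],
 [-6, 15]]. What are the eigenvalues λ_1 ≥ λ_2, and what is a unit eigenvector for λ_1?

Step 1 — characteristic polynomial of 2×2 Sigma:
  det(Sigma - λI) = λ² - trace · λ + det = 0.
  trace = 8 + 15 = 23, det = 8·15 - (-6)² = 84.
Step 2 — discriminant:
  Δ = trace² - 4·det = 529 - 336 = 193.
Step 3 — eigenvalues:
  λ = (trace ± √Δ)/2 = (23 ± 13.8924)/2,
  λ_1 = 18.4462,  λ_2 = 4.5538.

Step 4 — unit eigenvector for λ_1: solve (Sigma - λ_1 I)v = 0. First row:
  (8 - 18.4462)·v_x + (-6)·v_y = 0, i.e. (-10.4462)·v_x + (-6)·v_y = 0,
  so v ∝ (b, λ_1 - a) = (-6, 10.4462); multiply by -1 so the first entry is positive: u = (6, -10.4462).
  ||u|| = √((6)² + (-10.4462)²) = √(145.1236) ≈ 12.0467,
  v_1 = u/||u|| ≈ (0.4981, -0.8671) (||v_1|| = 1).

λ_1 = 18.4462,  λ_2 = 4.5538;  v_1 ≈ (0.4981, -0.8671)


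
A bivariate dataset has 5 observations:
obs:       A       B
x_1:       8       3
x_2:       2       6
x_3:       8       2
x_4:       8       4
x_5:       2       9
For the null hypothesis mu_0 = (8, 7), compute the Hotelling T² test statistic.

Step 1 — sample mean vector:
  mean(A) = (8 + 2 + 8 + 8 + 2) / 5 = 28/5 = 5.6
  mean(B) = (3 + 6 + 2 + 4 + 9) / 5 = 24/5 = 4.8
  x̄ = (5.6, 4.8),  deviation x̄ - mu_0 = (5.6, 4.8) - (8, 7) = (-2.4, -2.2).

Step 2 — sample covariance matrix, S[i,j] = (1/(n-1)) · Σ_k (x_{k,i} - mean_i) · (x_{k,j} - mean_j), divisor n-1 = 4:
  S[A,A] = ((2.4)·(2.4) + (-3.6)·(-3.6) + (2.4)·(2.4) + (2.4)·(2.4) + (-3.6)·(-3.6)) / 4 = 43.2/4 = 10.8
  S[A,B] = ((2.4)·(-1.8) + (-3.6)·(1.2) + (2.4)·(-2.8) + (2.4)·(-0.8) + (-3.6)·(4.2)) / 4 = -32.4/4 = -8.1
  S[B,B] = ((-1.8)·(-1.8) + (1.2)·(1.2) + (-2.8)·(-2.8) + (-0.8)·(-0.8) + (4.2)·(4.2)) / 4 = 30.8/4 = 7.7
  S = [[10.8, -8.1],
 [-8.1, 7.7]].

Step 3 — invert S. det(S) = 10.8·7.7 - (-8.1)² = 17.55.
  S^{-1} = (1/det) · [[d, -b], [-b, a]] = [[0.4387, 0.4615],
 [0.4615, 0.6154]].

Step 4 — quadratic form (x̄ - mu_0)^T · S^{-1} · (x̄ - mu_0):
  S^{-1} · (x̄ - mu_0) = (-2.0684, -2.4615),
  (x̄ - mu_0)^T · [...] = (-2.4)·(-2.0684) + (-2.2)·(-2.4615) = 10.3795.

Step 5 — scale by n: T² = 5 · 10.3795 = 51.8974.

T² ≈ 51.8974


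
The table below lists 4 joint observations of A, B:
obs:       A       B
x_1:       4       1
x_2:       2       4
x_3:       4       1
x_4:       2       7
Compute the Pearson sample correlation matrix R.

Step 1 — column means:
  mean(A) = (4 + 2 + 4 + 2) / 4 = 12/4 = 3
  mean(B) = (1 + 4 + 1 + 7) / 4 = 13/4 = 3.25

Step 2 — sample variances and covariances s[i,j] = (1/(n-1)) · Σ_k (x_{k,i} - mean_i) · (x_{k,j} - mean_j), with n-1 = 3:
  s[A,A] = ((1)·(1) + (-1)·(-1) + (1)·(1) + (-1)·(-1)) / 3 = 4/3 = 1.3333
  s[A,B] = ((1)·(-2.25) + (-1)·(0.75) + (1)·(-2.25) + (-1)·(3.75)) / 3 = -9/3 = -3
  s[B,B] = ((-2.25)·(-2.25) + (0.75)·(0.75) + (-2.25)·(-2.25) + (3.75)·(3.75)) / 3 = 24.75/3 = 8.25
  Sample standard deviations s_i = √(s[i,i]):
  s(A) = √(1.3333) = 1.1547
  s(B) = √(8.25) = 2.8723

Step 3 — r_{ij} = s_{ij} / (s_i · s_j):
  r[A,A] = 1 (diagonal).
  r[A,B] = -3 / (1.1547 · 2.8723) = -3 / 3.3166 = -0.9045
  r[B,B] = 1 (diagonal).

R is symmetric with unit diagonal. Assembling:

R = [[1, -0.9045],
 [-0.9045, 1]]


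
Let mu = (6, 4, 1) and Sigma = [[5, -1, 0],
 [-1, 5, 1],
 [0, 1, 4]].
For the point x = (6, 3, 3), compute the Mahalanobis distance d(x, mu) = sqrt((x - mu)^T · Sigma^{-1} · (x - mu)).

Step 1 — centre the observation: (x - mu) = (0, -1, 2).

Step 2 — invert Sigma (cofactor / det for 3×3, or solve directly):
  Sigma^{-1} = [[0.2088, 0.044, -0.011],
 [0.044, 0.2198, -0.0549],
 [-0.011, -0.0549, 0.2637]].

Step 3 — form the quadratic (x - mu)^T · Sigma^{-1} · (x - mu):
  Sigma^{-1} · (x - mu) = (-0.0659, -0.3297, 0.5824).
  (x - mu)^T · [Sigma^{-1} · (x - mu)] = (0)·(-0.0659) + (-1)·(-0.3297) + (2)·(0.5824) = 1.4945.

Step 4 — take square root: d = √(1.4945) ≈ 1.2225.

d(x, mu) = √(1.4945) ≈ 1.2225


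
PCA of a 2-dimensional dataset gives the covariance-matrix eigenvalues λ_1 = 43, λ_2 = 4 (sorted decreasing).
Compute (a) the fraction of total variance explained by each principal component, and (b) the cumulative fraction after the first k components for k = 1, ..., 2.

Step 1 — total variance = trace(Sigma) = Σ λ_i = 43 + 4 = 47.

Step 2 — fraction explained by component i = λ_i / Σ λ:
  PC1: 43/47 = 0.9149
  PC2: 4/47 = 0.0851

Step 3 — cumulative fraction after k components = (λ_1 + ... + λ_k) / Σ λ:
  k = 1: 43/47 = 0.9149
  k = 2: (43 + 4)/47 = 47/47 = 1

Summary (fraction, with percent):

explained: PC1 0.9149 (91.49%), PC2 0.0851 (8.51%);  cumulative: 0.9149, 1


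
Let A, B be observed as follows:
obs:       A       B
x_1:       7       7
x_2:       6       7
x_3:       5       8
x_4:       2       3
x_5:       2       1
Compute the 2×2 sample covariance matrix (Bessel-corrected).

Step 1 — column means:
  mean(A) = (7 + 6 + 5 + 2 + 2) / 5 = 22/5 = 4.4
  mean(B) = (7 + 7 + 8 + 3 + 1) / 5 = 26/5 = 5.2

Step 2 — sample covariance S[i,j] = (1/(n-1)) · Σ_k (x_{k,i} - mean_i) · (x_{k,j} - mean_j), with n-1 = 4.
  S[A,A] = ((2.6)·(2.6) + (1.6)·(1.6) + (0.6)·(0.6) + (-2.4)·(-2.4) + (-2.4)·(-2.4)) / 4 = 21.2/4 = 5.3
  S[A,B] = ((2.6)·(1.8) + (1.6)·(1.8) + (0.6)·(2.8) + (-2.4)·(-2.2) + (-2.4)·(-4.2)) / 4 = 24.6/4 = 6.15
  S[B,B] = ((1.8)·(1.8) + (1.8)·(1.8) + (2.8)·(2.8) + (-2.2)·(-2.2) + (-4.2)·(-4.2)) / 4 = 36.8/4 = 9.2

S is symmetric (S[j,i] = S[i,j]). Assembling:

S = [[5.3, 6.15],
 [6.15, 9.2]]


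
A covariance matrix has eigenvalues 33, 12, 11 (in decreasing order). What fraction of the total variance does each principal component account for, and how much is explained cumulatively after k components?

Step 1 — total variance = trace(Sigma) = Σ λ_i = 33 + 12 + 11 = 56.

Step 2 — fraction explained by component i = λ_i / Σ λ:
  PC1: 33/56 = 0.5893
  PC2: 12/56 = 0.2143
  PC3: 11/56 = 0.1964

Step 3 — cumulative fraction after k components = (λ_1 + ... + λ_k) / Σ λ:
  k = 1: 33/56 = 0.5893
  k = 2: (33 + 12)/56 = 45/56 = 0.8036
  k = 3: (33 + 12 + 11)/56 = 56/56 = 1

Summary (fraction, with percent):

explained: PC1 0.5893 (58.93%), PC2 0.2143 (21.43%), PC3 0.1964 (19.64%);  cumulative: 0.5893, 0.8036, 1


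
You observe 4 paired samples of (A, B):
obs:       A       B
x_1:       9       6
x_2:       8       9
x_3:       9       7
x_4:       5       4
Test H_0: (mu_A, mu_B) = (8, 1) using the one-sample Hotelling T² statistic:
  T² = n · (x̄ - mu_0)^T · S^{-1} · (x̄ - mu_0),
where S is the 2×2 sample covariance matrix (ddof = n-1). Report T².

Step 1 — sample mean vector:
  mean(A) = (9 + 8 + 9 + 5) / 4 = 31/4 = 7.75
  mean(B) = (6 + 9 + 7 + 4) / 4 = 26/4 = 6.5
  x̄ = (7.75, 6.5),  deviation x̄ - mu_0 = (7.75, 6.5) - (8, 1) = (-0.25, 5.5).

Step 2 — sample covariance matrix, S[i,j] = (1/(n-1)) · Σ_k (x_{k,i} - mean_i) · (x_{k,j} - mean_j), divisor n-1 = 3:
  S[A,A] = ((1.25)·(1.25) + (0.25)·(0.25) + (1.25)·(1.25) + (-2.75)·(-2.75)) / 3 = 10.75/3 = 3.5833
  S[A,B] = ((1.25)·(-0.5) + (0.25)·(2.5) + (1.25)·(0.5) + (-2.75)·(-2.5)) / 3 = 7.5/3 = 2.5
  S[B,B] = ((-0.5)·(-0.5) + (2.5)·(2.5) + (0.5)·(0.5) + (-2.5)·(-2.5)) / 3 = 13/3 = 4.3333
  S = [[3.5833, 2.5],
 [2.5, 4.3333]].

Step 3 — invert S. det(S) = 3.5833·4.3333 - (2.5)² = 9.2778.
  S^{-1} = (1/det) · [[d, -b], [-b, a]] = [[0.4671, -0.2695],
 [-0.2695, 0.3862]].

Step 4 — quadratic form (x̄ - mu_0)^T · S^{-1} · (x̄ - mu_0):
  S^{-1} · (x̄ - mu_0) = (-1.5988, 2.1916),
  (x̄ - mu_0)^T · [...] = (-0.25)·(-1.5988) + (5.5)·(2.1916) = 12.4536.

Step 5 — scale by n: T² = 4 · 12.4536 = 49.8144.

T² ≈ 49.8144


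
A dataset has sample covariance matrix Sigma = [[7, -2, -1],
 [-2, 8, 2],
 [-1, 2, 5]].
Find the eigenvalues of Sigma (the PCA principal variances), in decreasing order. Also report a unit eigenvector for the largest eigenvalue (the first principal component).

Step 1 — characteristic polynomial p(λ) = det(λI - Sigma) = λ³ - tr·λ² + c_1·λ - det, where tr = trace, c_1 = sum of the principal 2×2 minors, det = det(Sigma):
  tr = 7 + 8 + 5 = 20,
  c_1 = (7·8 - (-2)²) + (7·5 - (-1)²) + (8·5 - (2)²) = 52 + 34 + 36 = 122,
  det = 7·(8·5 - (2)²) - (-2)·((-2)·5 - (2)·(-1)) + (-1)·((-2)·(2) - 8·(-1)) = 7·(36) - (-2)·(-8) + (-1)·(4) = 232.
  So p(λ) = λ³ - 20λ² + 122λ - 232.
Step 2 — look for an integer root (rational root theorem: any rational root is an integer divisor of 232). Testing λ = 4:
  p(4) = 64 - 320 + 488 - 232 = 0  ✓
  Dividing out (λ - 4): p(λ) = (λ - 4)(λ² - 16λ + 58).
Step 3 — remaining eigenvalues from the quadratic λ² - 16λ + 58 = 0:
  Δ = 16² - 4·58 = 256 - 232 = 24,  λ = (16 ± √24)/2 = (16 ± 4.899)/2 ≈ 10.4495 or 5.5505.
  Sorted: λ_1 = 10.4495,  λ_2 = 5.5505,  λ_3 = 4  (check: sum = 20 = tr ✓).

Step 4 — unit eigenvector for λ_1 ≈ 10.4495: v spans the null space of (Sigma - λ_1 I), whose rows are
  r_1 = (-3.4495, -2, -1),  r_2 = (-2, -2.4495, 2),  r_3 = (-1, 2, -5.4495).
  v is orthogonal to every row, so take v ∝ r_1 × r_2 = ((-2)·(2) - (-1)·(-2.4495), (-1)·(-2) - (-3.4495)·(2), (-3.4495)·(-2.4495) - (-2)·(-2)) ≈ (-6.4495, 8.899, 4.4495).
  Rescale (multiply by -1 so the first nonzero entry is positive): u = (6.4495, -8.899, -4.4495).
  ||u|| = √((6.4495)² + (-8.899)² + (-4.4495)²) = √(140.5857) ≈ 11.8569,  v_1 = u/||u|| ≈ (0.5439, -0.7505, -0.3753) (||v_1|| = 1).

λ_1 = 10.4495,  λ_2 = 5.5505,  λ_3 = 4;  v_1 ≈ (0.5439, -0.7505, -0.3753)


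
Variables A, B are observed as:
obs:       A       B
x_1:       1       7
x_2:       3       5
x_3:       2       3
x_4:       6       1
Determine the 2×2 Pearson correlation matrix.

Step 1 — column means:
  mean(A) = (1 + 3 + 2 + 6) / 4 = 12/4 = 3
  mean(B) = (7 + 5 + 3 + 1) / 4 = 16/4 = 4

Step 2 — sample variances and covariances s[i,j] = (1/(n-1)) · Σ_k (x_{k,i} - mean_i) · (x_{k,j} - mean_j), with n-1 = 3:
  s[A,A] = ((-2)·(-2) + (0)·(0) + (-1)·(-1) + (3)·(3)) / 3 = 14/3 = 4.6667
  s[A,B] = ((-2)·(3) + (0)·(1) + (-1)·(-1) + (3)·(-3)) / 3 = -14/3 = -4.6667
  s[B,B] = ((3)·(3) + (1)·(1) + (-1)·(-1) + (-3)·(-3)) / 3 = 20/3 = 6.6667
  Sample standard deviations s_i = √(s[i,i]):
  s(A) = √(4.6667) = 2.1602
  s(B) = √(6.6667) = 2.582

Step 3 — r_{ij} = s_{ij} / (s_i · s_j):
  r[A,A] = 1 (diagonal).
  r[A,B] = -4.6667 / (2.1602 · 2.582) = -4.6667 / 5.5777 = -0.8367
  r[B,B] = 1 (diagonal).

R is symmetric with unit diagonal. Assembling:

R = [[1, -0.8367],
 [-0.8367, 1]]


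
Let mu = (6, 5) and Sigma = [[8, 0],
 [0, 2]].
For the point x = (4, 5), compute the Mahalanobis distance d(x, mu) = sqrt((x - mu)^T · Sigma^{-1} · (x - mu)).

Step 1 — centre the observation: (x - mu) = (-2, 0).

Step 2 — invert Sigma. det(Sigma) = 8·2 - (0)² = 16.
  Sigma^{-1} = (1/det) · [[d, -b], [-b, a]] = [[0.125, 0],
 [0, 0.5]].

Step 3 — form the quadratic (x - mu)^T · Sigma^{-1} · (x - mu):
  Sigma^{-1} · (x - mu) = (-0.25, 0).
  (x - mu)^T · [Sigma^{-1} · (x - mu)] = (-2)·(-0.25) + (0)·(0) = 0.5.

Step 4 — take square root: d = √(0.5) ≈ 0.7071.

d(x, mu) = √(0.5) ≈ 0.7071


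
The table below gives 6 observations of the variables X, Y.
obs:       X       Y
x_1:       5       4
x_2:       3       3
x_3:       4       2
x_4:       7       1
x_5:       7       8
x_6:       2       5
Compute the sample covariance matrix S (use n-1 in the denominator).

Step 1 — column means:
  mean(X) = (5 + 3 + 4 + 7 + 7 + 2) / 6 = 28/6 = 4.6667
  mean(Y) = (4 + 3 + 2 + 1 + 8 + 5) / 6 = 23/6 = 3.8333

Step 2 — sample covariance S[i,j] = (1/(n-1)) · Σ_k (x_{k,i} - mean_i) · (x_{k,j} - mean_j), with n-1 = 5.
  S[X,X] = ((0.3333)·(0.3333) + (-1.6667)·(-1.6667) + (-0.6667)·(-0.6667) + (2.3333)·(2.3333) + (2.3333)·(2.3333) + (-2.6667)·(-2.6667)) / 5 = 21.3333/5 = 4.2667
  S[X,Y] = ((0.3333)·(0.1667) + (-1.6667)·(-0.8333) + (-0.6667)·(-1.8333) + (2.3333)·(-2.8333) + (2.3333)·(4.1667) + (-2.6667)·(1.1667)) / 5 = 2.6667/5 = 0.5333
  S[Y,Y] = ((0.1667)·(0.1667) + (-0.8333)·(-0.8333) + (-1.8333)·(-1.8333) + (-2.8333)·(-2.8333) + (4.1667)·(4.1667) + (1.1667)·(1.1667)) / 5 = 30.8333/5 = 6.1667

S is symmetric (S[j,i] = S[i,j]). Assembling:

S = [[4.2667, 0.5333],
 [0.5333, 6.1667]]


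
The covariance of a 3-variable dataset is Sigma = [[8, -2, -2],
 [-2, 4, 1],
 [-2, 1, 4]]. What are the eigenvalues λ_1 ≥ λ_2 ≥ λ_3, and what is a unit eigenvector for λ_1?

Step 1 — characteristic polynomial p(λ) = det(λI - Sigma) = λ³ - tr·λ² + c_1·λ - det, where tr = trace, c_1 = sum of the principal 2×2 minors, det = det(Sigma):
  tr = 8 + 4 + 4 = 16,
  c_1 = (8·4 - (-2)²) + (8·4 - (-2)²) + (4·4 - (1)²) = 28 + 28 + 15 = 71,
  det = 8·(4·4 - (1)²) - (-2)·((-2)·4 - (1)·(-2)) + (-2)·((-2)·(1) - 4·(-2)) = 8·(15) - (-2)·(-6) + (-2)·(6) = 96.
  So p(λ) = λ³ - 16λ² + 71λ - 96.
Step 2 — look for an integer root (rational root theorem: any rational root is an integer divisor of 96). Testing λ = 3:
  p(3) = 27 - 144 + 213 - 96 = 0  ✓
  Dividing out (λ - 3): p(λ) = (λ - 3)(λ² - 13λ + 32).
Step 3 — remaining eigenvalues from the quadratic λ² - 13λ + 32 = 0:
  Δ = 13² - 4·32 = 169 - 128 = 41,  λ = (13 ± √41)/2 = (13 ± 6.4031)/2 ≈ 9.7016 or 3.2984.
  Sorted: λ_1 = 9.7016,  λ_2 = 3.2984,  λ_3 = 3  (check: sum = 16 = tr ✓).

Step 4 — unit eigenvector for λ_1 ≈ 9.7016: v spans the null space of (Sigma - λ_1 I), whose rows are
  r_1 = (-1.7016, -2, -2),  r_2 = (-2, -5.7016, 1),  r_3 = (-2, 1, -5.7016).
  v is orthogonal to every row, so take v ∝ r_1 × r_2 = ((-2)·(1) - (-2)·(-5.7016), (-2)·(-2) - (-1.7016)·(1), (-1.7016)·(-5.7016) - (-2)·(-2)) ≈ (-13.4031, 5.7016, 5.7016).
  Rescale (multiply by -1 so the first nonzero entry is positive): u = (13.4031, -5.7016, -5.7016).
  ||u|| = √((13.4031)² + (-5.7016)² + (-5.7016)²) = √(244.6594) ≈ 15.6416,  v_1 = u/||u|| ≈ (0.8569, -0.3645, -0.3645) (||v_1|| = 1).

λ_1 = 9.7016,  λ_2 = 3.2984,  λ_3 = 3;  v_1 ≈ (0.8569, -0.3645, -0.3645)


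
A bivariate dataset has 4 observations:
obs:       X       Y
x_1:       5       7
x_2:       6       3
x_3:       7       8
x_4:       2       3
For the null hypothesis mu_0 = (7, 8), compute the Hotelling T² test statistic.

Step 1 — sample mean vector:
  mean(X) = (5 + 6 + 7 + 2) / 4 = 20/4 = 5
  mean(Y) = (7 + 3 + 8 + 3) / 4 = 21/4 = 5.25
  x̄ = (5, 5.25),  deviation x̄ - mu_0 = (5, 5.25) - (7, 8) = (-2, -2.75).

Step 2 — sample covariance matrix, S[i,j] = (1/(n-1)) · Σ_k (x_{k,i} - mean_i) · (x_{k,j} - mean_j), divisor n-1 = 3:
  S[X,X] = ((0)·(0) + (1)·(1) + (2)·(2) + (-3)·(-3)) / 3 = 14/3 = 4.6667
  S[X,Y] = ((0)·(1.75) + (1)·(-2.25) + (2)·(2.75) + (-3)·(-2.25)) / 3 = 10/3 = 3.3333
  S[Y,Y] = ((1.75)·(1.75) + (-2.25)·(-2.25) + (2.75)·(2.75) + (-2.25)·(-2.25)) / 3 = 20.75/3 = 6.9167
  S = [[4.6667, 3.3333],
 [3.3333, 6.9167]].

Step 3 — invert S. det(S) = 4.6667·6.9167 - (3.3333)² = 21.1667.
  S^{-1} = (1/det) · [[d, -b], [-b, a]] = [[0.3268, -0.1575],
 [-0.1575, 0.2205]].

Step 4 — quadratic form (x̄ - mu_0)^T · S^{-1} · (x̄ - mu_0):
  S^{-1} · (x̄ - mu_0) = (-0.2205, -0.2913),
  (x̄ - mu_0)^T · [...] = (-2)·(-0.2205) + (-2.75)·(-0.2913) = 1.2421.

Step 5 — scale by n: T² = 4 · 1.2421 = 4.9685.

T² ≈ 4.9685


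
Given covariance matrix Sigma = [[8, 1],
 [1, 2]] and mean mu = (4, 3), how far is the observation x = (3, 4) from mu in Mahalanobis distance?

Step 1 — centre the observation: (x - mu) = (-1, 1).

Step 2 — invert Sigma. det(Sigma) = 8·2 - (1)² = 15.
  Sigma^{-1} = (1/det) · [[d, -b], [-b, a]] = [[0.1333, -0.0667],
 [-0.0667, 0.5333]].

Step 3 — form the quadratic (x - mu)^T · Sigma^{-1} · (x - mu):
  Sigma^{-1} · (x - mu) = (-0.2, 0.6).
  (x - mu)^T · [Sigma^{-1} · (x - mu)] = (-1)·(-0.2) + (1)·(0.6) = 0.8.

Step 4 — take square root: d = √(0.8) ≈ 0.8944.

d(x, mu) = √(0.8) ≈ 0.8944


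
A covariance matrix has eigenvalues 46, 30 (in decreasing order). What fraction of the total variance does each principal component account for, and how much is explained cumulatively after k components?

Step 1 — total variance = trace(Sigma) = Σ λ_i = 46 + 30 = 76.

Step 2 — fraction explained by component i = λ_i / Σ λ:
  PC1: 46/76 = 0.6053
  PC2: 30/76 = 0.3947

Step 3 — cumulative fraction after k components = (λ_1 + ... + λ_k) / Σ λ:
  k = 1: 46/76 = 0.6053
  k = 2: (46 + 30)/76 = 76/76 = 1

Summary (fraction, with percent):

explained: PC1 0.6053 (60.53%), PC2 0.3947 (39.47%);  cumulative: 0.6053, 1


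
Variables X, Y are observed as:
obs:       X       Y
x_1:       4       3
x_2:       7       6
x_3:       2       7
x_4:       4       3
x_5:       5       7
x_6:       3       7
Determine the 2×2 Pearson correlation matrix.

Step 1 — column means:
  mean(X) = (4 + 7 + 2 + 4 + 5 + 3) / 6 = 25/6 = 4.1667
  mean(Y) = (3 + 6 + 7 + 3 + 7 + 7) / 6 = 33/6 = 5.5

Step 2 — sample variances and covariances s[i,j] = (1/(n-1)) · Σ_k (x_{k,i} - mean_i) · (x_{k,j} - mean_j), with n-1 = 5:
  s[X,X] = ((-0.1667)·(-0.1667) + (2.8333)·(2.8333) + (-2.1667)·(-2.1667) + (-0.1667)·(-0.1667) + (0.8333)·(0.8333) + (-1.1667)·(-1.1667)) / 5 = 14.8333/5 = 2.9667
  s[X,Y] = ((-0.1667)·(-2.5) + (2.8333)·(0.5) + (-2.1667)·(1.5) + (-0.1667)·(-2.5) + (0.8333)·(1.5) + (-1.1667)·(1.5)) / 5 = -1.5/5 = -0.3
  s[Y,Y] = ((-2.5)·(-2.5) + (0.5)·(0.5) + (1.5)·(1.5) + (-2.5)·(-2.5) + (1.5)·(1.5) + (1.5)·(1.5)) / 5 = 19.5/5 = 3.9
  Sample standard deviations s_i = √(s[i,i]):
  s(X) = √(2.9667) = 1.7224
  s(Y) = √(3.9) = 1.9748

Step 3 — r_{ij} = s_{ij} / (s_i · s_j):
  r[X,X] = 1 (diagonal).
  r[X,Y] = -0.3 / (1.7224 · 1.9748) = -0.3 / 3.4015 = -0.0882
  r[Y,Y] = 1 (diagonal).

R is symmetric with unit diagonal. Assembling:

R = [[1, -0.0882],
 [-0.0882, 1]]


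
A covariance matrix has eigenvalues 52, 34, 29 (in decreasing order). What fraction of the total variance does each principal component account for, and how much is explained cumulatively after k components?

Step 1 — total variance = trace(Sigma) = Σ λ_i = 52 + 34 + 29 = 115.

Step 2 — fraction explained by component i = λ_i / Σ λ:
  PC1: 52/115 = 0.4522
  PC2: 34/115 = 0.2957
  PC3: 29/115 = 0.2522

Step 3 — cumulative fraction after k components = (λ_1 + ... + λ_k) / Σ λ:
  k = 1: 52/115 = 0.4522
  k = 2: (52 + 34)/115 = 86/115 = 0.7478
  k = 3: (52 + 34 + 29)/115 = 115/115 = 1

Summary (fraction, with percent):

explained: PC1 0.4522 (45.22%), PC2 0.2957 (29.57%), PC3 0.2522 (25.22%);  cumulative: 0.4522, 0.7478, 1


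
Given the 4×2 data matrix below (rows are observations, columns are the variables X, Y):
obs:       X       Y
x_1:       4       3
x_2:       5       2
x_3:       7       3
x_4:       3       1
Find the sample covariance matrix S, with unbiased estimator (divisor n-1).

Step 1 — column means:
  mean(X) = (4 + 5 + 7 + 3) / 4 = 19/4 = 4.75
  mean(Y) = (3 + 2 + 3 + 1) / 4 = 9/4 = 2.25

Step 2 — sample covariance S[i,j] = (1/(n-1)) · Σ_k (x_{k,i} - mean_i) · (x_{k,j} - mean_j), with n-1 = 3.
  S[X,X] = ((-0.75)·(-0.75) + (0.25)·(0.25) + (2.25)·(2.25) + (-1.75)·(-1.75)) / 3 = 8.75/3 = 2.9167
  S[X,Y] = ((-0.75)·(0.75) + (0.25)·(-0.25) + (2.25)·(0.75) + (-1.75)·(-1.25)) / 3 = 3.25/3 = 1.0833
  S[Y,Y] = ((0.75)·(0.75) + (-0.25)·(-0.25) + (0.75)·(0.75) + (-1.25)·(-1.25)) / 3 = 2.75/3 = 0.9167

S is symmetric (S[j,i] = S[i,j]). Assembling:

S = [[2.9167, 1.0833],
 [1.0833, 0.9167]]


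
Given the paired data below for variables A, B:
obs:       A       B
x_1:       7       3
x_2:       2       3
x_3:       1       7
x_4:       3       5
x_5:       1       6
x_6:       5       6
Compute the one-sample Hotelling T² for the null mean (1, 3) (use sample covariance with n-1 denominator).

Step 1 — sample mean vector:
  mean(A) = (7 + 2 + 1 + 3 + 1 + 5) / 6 = 19/6 = 3.1667
  mean(B) = (3 + 3 + 7 + 5 + 6 + 6) / 6 = 30/6 = 5
  x̄ = (3.1667, 5),  deviation x̄ - mu_0 = (3.1667, 5) - (1, 3) = (2.1667, 2).

Step 2 — sample covariance matrix, S[i,j] = (1/(n-1)) · Σ_k (x_{k,i} - mean_i) · (x_{k,j} - mean_j), divisor n-1 = 5:
  S[A,A] = ((3.8333)·(3.8333) + (-1.1667)·(-1.1667) + (-2.1667)·(-2.1667) + (-0.1667)·(-0.1667) + (-2.1667)·(-2.1667) + (1.8333)·(1.8333)) / 5 = 28.8333/5 = 5.7667
  S[A,B] = ((3.8333)·(-2) + (-1.1667)·(-2) + (-2.1667)·(2) + (-0.1667)·(0) + (-2.1667)·(1) + (1.8333)·(1)) / 5 = -10/5 = -2
  S[B,B] = ((-2)·(-2) + (-2)·(-2) + (2)·(2) + (0)·(0) + (1)·(1) + (1)·(1)) / 5 = 14/5 = 2.8
  S = [[5.7667, -2],
 [-2, 2.8]].

Step 3 — invert S. det(S) = 5.7667·2.8 - (-2)² = 12.1467.
  S^{-1} = (1/det) · [[d, -b], [-b, a]] = [[0.2305, 0.1647],
 [0.1647, 0.4748]].

Step 4 — quadratic form (x̄ - mu_0)^T · S^{-1} · (x̄ - mu_0):
  S^{-1} · (x̄ - mu_0) = (0.8288, 1.3063),
  (x̄ - mu_0)^T · [...] = (2.1667)·(0.8288) + (2)·(1.3063) = 4.4082.

Step 5 — scale by n: T² = 6 · 4.4082 = 26.449.

T² ≈ 26.449


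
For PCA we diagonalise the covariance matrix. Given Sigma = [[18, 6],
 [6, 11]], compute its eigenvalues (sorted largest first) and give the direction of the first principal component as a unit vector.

Step 1 — characteristic polynomial of 2×2 Sigma:
  det(Sigma - λI) = λ² - trace · λ + det = 0.
  trace = 18 + 11 = 29, det = 18·11 - (6)² = 162.
Step 2 — discriminant:
  Δ = trace² - 4·det = 841 - 648 = 193.
Step 3 — eigenvalues:
  λ = (trace ± √Δ)/2 = (29 ± 13.8924)/2,
  λ_1 = 21.4462,  λ_2 = 7.5538.

Step 4 — unit eigenvector for λ_1: solve (Sigma - λ_1 I)v = 0. First row:
  (18 - 21.4462)·v_x + (6)·v_y = 0, i.e. (-3.4462)·v_x + (6)·v_y = 0,
  so v ∝ (b, λ_1 - a) = (6, 3.4462) = u.
  ||u|| = √((6)² + (3.4462)²) = √(47.8764) ≈ 6.9193,
  v_1 = u/||u|| ≈ (0.8671, 0.4981) (||v_1|| = 1).

λ_1 = 21.4462,  λ_2 = 7.5538;  v_1 ≈ (0.8671, 0.4981)


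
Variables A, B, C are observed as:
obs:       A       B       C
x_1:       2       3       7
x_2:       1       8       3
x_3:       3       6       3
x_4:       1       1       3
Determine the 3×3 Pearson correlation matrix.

Step 1 — column means:
  mean(A) = (2 + 1 + 3 + 1) / 4 = 7/4 = 1.75
  mean(B) = (3 + 8 + 6 + 1) / 4 = 18/4 = 4.5
  mean(C) = (7 + 3 + 3 + 3) / 4 = 16/4 = 4

Step 2 — sample variances and covariances s[i,j] = (1/(n-1)) · Σ_k (x_{k,i} - mean_i) · (x_{k,j} - mean_j), with n-1 = 3:
  s[A,A] = ((0.25)·(0.25) + (-0.75)·(-0.75) + (1.25)·(1.25) + (-0.75)·(-0.75)) / 3 = 2.75/3 = 0.9167
  s[A,B] = ((0.25)·(-1.5) + (-0.75)·(3.5) + (1.25)·(1.5) + (-0.75)·(-3.5)) / 3 = 1.5/3 = 0.5
  s[A,C] = ((0.25)·(3) + (-0.75)·(-1) + (1.25)·(-1) + (-0.75)·(-1)) / 3 = 1/3 = 0.3333
  s[B,B] = ((-1.5)·(-1.5) + (3.5)·(3.5) + (1.5)·(1.5) + (-3.5)·(-3.5)) / 3 = 29/3 = 9.6667
  s[B,C] = ((-1.5)·(3) + (3.5)·(-1) + (1.5)·(-1) + (-3.5)·(-1)) / 3 = -6/3 = -2
  s[C,C] = ((3)·(3) + (-1)·(-1) + (-1)·(-1) + (-1)·(-1)) / 3 = 12/3 = 4
  Sample standard deviations s_i = √(s[i,i]):
  s(A) = √(0.9167) = 0.9574
  s(B) = √(9.6667) = 3.1091
  s(C) = √(4) = 2

Step 3 — r_{ij} = s_{ij} / (s_i · s_j):
  r[A,A] = 1 (diagonal).
  r[A,B] = 0.5 / (0.9574 · 3.1091) = 0.5 / 2.9768 = 0.168
  r[A,C] = 0.3333 / (0.9574 · 2) = 0.3333 / 1.9149 = 0.1741
  r[B,B] = 1 (diagonal).
  r[B,C] = -2 / (3.1091 · 2) = -2 / 6.2183 = -0.3216
  r[C,C] = 1 (diagonal).

R is symmetric with unit diagonal. Assembling:

R = [[1, 0.168, 0.1741],
 [0.168, 1, -0.3216],
 [0.1741, -0.3216, 1]]


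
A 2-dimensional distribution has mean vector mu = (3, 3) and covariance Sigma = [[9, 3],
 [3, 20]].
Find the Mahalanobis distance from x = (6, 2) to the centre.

Step 1 — centre the observation: (x - mu) = (3, -1).

Step 2 — invert Sigma. det(Sigma) = 9·20 - (3)² = 171.
  Sigma^{-1} = (1/det) · [[d, -b], [-b, a]] = [[0.117, -0.0175],
 [-0.0175, 0.0526]].

Step 3 — form the quadratic (x - mu)^T · Sigma^{-1} · (x - mu):
  Sigma^{-1} · (x - mu) = (0.3684, -0.1053).
  (x - mu)^T · [Sigma^{-1} · (x - mu)] = (3)·(0.3684) + (-1)·(-0.1053) = 1.2105.

Step 4 — take square root: d = √(1.2105) ≈ 1.1002.

d(x, mu) = √(1.2105) ≈ 1.1002


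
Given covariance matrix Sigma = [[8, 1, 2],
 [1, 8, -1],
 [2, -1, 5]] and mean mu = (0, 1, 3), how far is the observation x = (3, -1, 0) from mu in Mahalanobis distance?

Step 1 — centre the observation: (x - mu) = (3, -2, -3).

Step 2 — invert Sigma (cofactor / det for 3×3, or solve directly):
  Sigma^{-1} = [[0.1439, -0.0258, -0.0627],
 [-0.0258, 0.1328, 0.0369],
 [-0.0627, 0.0369, 0.2325]].

Step 3 — form the quadratic (x - mu)^T · Sigma^{-1} · (x - mu):
  Sigma^{-1} · (x - mu) = (0.6716, -0.4539, -0.9594).
  (x - mu)^T · [Sigma^{-1} · (x - mu)] = (3)·(0.6716) + (-2)·(-0.4539) + (-3)·(-0.9594) = 5.8007.

Step 4 — take square root: d = √(5.8007) ≈ 2.4085.

d(x, mu) = √(5.8007) ≈ 2.4085


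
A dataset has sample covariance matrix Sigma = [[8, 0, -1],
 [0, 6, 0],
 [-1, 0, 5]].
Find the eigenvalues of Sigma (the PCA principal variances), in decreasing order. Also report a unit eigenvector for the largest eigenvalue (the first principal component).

Step 1 — characteristic polynomial p(λ) = det(λI - Sigma) = λ³ - tr·λ² + c_1·λ - det, where tr = trace, c_1 = sum of the principal 2×2 minors, det = det(Sigma):
  tr = 8 + 6 + 5 = 19,
  c_1 = (8·6 - (0)²) + (8·5 - (-1)²) + (6·5 - (0)²) = 48 + 39 + 30 = 117,
  det = 8·(6·5 - (0)²) - (0)·((0)·5 - (0)·(-1)) + (-1)·((0)·(0) - 6·(-1)) = 8·(30) - (0)·(0) + (-1)·(6) = 234.
  So p(λ) = λ³ - 19λ² + 117λ - 234.
Step 2 — look for an integer root (rational root theorem: any rational root is an integer divisor of 234). Testing λ = 6:
  p(6) = 216 - 684 + 702 - 234 = 0  ✓
  Dividing out (λ - 6): p(λ) = (λ - 6)(λ² - 13λ + 39).
Step 3 — remaining eigenvalues from the quadratic λ² - 13λ + 39 = 0:
  Δ = 13² - 4·39 = 169 - 156 = 13,  λ = (13 ± √13)/2 = (13 ± 3.6056)/2 ≈ 8.3028 or 4.6972.
  Sorted: λ_1 = 8.3028,  λ_2 = 6,  λ_3 = 4.6972  (check: sum = 19 = tr ✓).

Step 4 — unit eigenvector for λ_1 ≈ 8.3028: v spans the null space of (Sigma - λ_1 I), whose rows are
  r_1 = (-0.3028, 0, -1),  r_2 = (0, -2.3028, 0),  r_3 = (-1, 0, -3.3028).
  v is orthogonal to every row, so take v ∝ r_1 × r_2 = ((0)·(0) - (-1)·(-2.3028), (-1)·(0) - (-0.3028)·(0), (-0.3028)·(-2.3028) - (0)·(0)) ≈ (-2.3028, 0, 0.6972).
  Rescale (multiply by -1 so the first nonzero entry is positive): u = (2.3028, 0, -0.6972).
  ||u|| = √((2.3028)² + (0)² + (-0.6972)²) = √(5.7889) ≈ 2.406,  v_1 = u/||u|| ≈ (0.9571, 0, -0.2898) (||v_1|| = 1).

λ_1 = 8.3028,  λ_2 = 6,  λ_3 = 4.6972;  v_1 ≈ (0.9571, 0, -0.2898)


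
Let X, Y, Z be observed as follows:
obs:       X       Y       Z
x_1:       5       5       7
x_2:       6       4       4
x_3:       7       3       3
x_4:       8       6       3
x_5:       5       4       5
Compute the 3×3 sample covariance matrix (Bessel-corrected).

Step 1 — column means:
  mean(X) = (5 + 6 + 7 + 8 + 5) / 5 = 31/5 = 6.2
  mean(Y) = (5 + 4 + 3 + 6 + 4) / 5 = 22/5 = 4.4
  mean(Z) = (7 + 4 + 3 + 3 + 5) / 5 = 22/5 = 4.4

Step 2 — sample covariance S[i,j] = (1/(n-1)) · Σ_k (x_{k,i} - mean_i) · (x_{k,j} - mean_j), with n-1 = 4.
  S[X,X] = ((-1.2)·(-1.2) + (-0.2)·(-0.2) + (0.8)·(0.8) + (1.8)·(1.8) + (-1.2)·(-1.2)) / 4 = 6.8/4 = 1.7
  S[X,Y] = ((-1.2)·(0.6) + (-0.2)·(-0.4) + (0.8)·(-1.4) + (1.8)·(1.6) + (-1.2)·(-0.4)) / 4 = 1.6/4 = 0.4
  S[X,Z] = ((-1.2)·(2.6) + (-0.2)·(-0.4) + (0.8)·(-1.4) + (1.8)·(-1.4) + (-1.2)·(0.6)) / 4 = -7.4/4 = -1.85
  S[Y,Y] = ((0.6)·(0.6) + (-0.4)·(-0.4) + (-1.4)·(-1.4) + (1.6)·(1.6) + (-0.4)·(-0.4)) / 4 = 5.2/4 = 1.3
  S[Y,Z] = ((0.6)·(2.6) + (-0.4)·(-0.4) + (-1.4)·(-1.4) + (1.6)·(-1.4) + (-0.4)·(0.6)) / 4 = 1.2/4 = 0.3
  S[Z,Z] = ((2.6)·(2.6) + (-0.4)·(-0.4) + (-1.4)·(-1.4) + (-1.4)·(-1.4) + (0.6)·(0.6)) / 4 = 11.2/4 = 2.8

S is symmetric (S[j,i] = S[i,j]). Assembling:

S = [[1.7, 0.4, -1.85],
 [0.4, 1.3, 0.3],
 [-1.85, 0.3, 2.8]]
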